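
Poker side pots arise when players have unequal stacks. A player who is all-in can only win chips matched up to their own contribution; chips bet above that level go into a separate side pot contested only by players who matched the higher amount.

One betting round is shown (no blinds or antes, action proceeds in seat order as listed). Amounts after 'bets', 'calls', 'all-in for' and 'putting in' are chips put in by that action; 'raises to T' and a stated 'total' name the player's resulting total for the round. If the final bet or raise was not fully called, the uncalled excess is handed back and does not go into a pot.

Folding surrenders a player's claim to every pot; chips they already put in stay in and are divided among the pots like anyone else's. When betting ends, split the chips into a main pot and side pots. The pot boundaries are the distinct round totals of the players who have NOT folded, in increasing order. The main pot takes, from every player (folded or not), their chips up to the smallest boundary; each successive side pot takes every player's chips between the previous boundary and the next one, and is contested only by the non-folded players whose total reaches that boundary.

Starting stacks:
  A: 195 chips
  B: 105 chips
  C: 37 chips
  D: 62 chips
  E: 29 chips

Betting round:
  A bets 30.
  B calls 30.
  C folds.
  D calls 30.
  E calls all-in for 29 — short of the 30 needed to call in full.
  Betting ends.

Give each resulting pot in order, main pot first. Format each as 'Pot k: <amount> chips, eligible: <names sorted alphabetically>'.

Pot 1: 116 chips, eligible: A, B, D, E
Pot 2: 3 chips, eligible: A, B, D

Derivation:
Contributions: A=30, B=30, D=30, E=29
Folded: C
Pot levels (distinct totals of non-folded players): 29, 30
Layer 1-29: 29 each from A, B, D, E = 29*4 = 116 chips; eligible A, B, D, E
Layer 30-30: 1 each from A, B, D = 1*3 = 3 chips; eligible A, B, D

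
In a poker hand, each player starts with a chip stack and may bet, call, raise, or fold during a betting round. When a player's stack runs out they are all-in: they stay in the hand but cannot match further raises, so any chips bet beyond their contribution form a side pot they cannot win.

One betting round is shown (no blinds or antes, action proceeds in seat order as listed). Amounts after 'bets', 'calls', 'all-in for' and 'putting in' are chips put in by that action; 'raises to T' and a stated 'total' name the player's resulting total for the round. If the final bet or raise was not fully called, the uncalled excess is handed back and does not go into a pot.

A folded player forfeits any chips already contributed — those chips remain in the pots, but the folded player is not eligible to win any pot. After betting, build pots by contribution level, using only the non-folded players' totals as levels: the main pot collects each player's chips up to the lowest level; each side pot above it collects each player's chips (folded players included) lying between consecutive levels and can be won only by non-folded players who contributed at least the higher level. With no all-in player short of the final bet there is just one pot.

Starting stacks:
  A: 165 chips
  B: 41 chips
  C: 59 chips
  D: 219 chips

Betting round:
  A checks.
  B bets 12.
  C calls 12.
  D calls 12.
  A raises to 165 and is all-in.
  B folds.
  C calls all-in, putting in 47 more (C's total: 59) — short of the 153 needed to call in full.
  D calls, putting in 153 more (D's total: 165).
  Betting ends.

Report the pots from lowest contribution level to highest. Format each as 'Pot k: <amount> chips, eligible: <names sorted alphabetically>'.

Contributions: A=165, B=12, C=59, D=165
Folded: B
Pot levels (distinct totals of non-folded players): 59, 165
Layer 1-59: A 59 + B 12 + C 59 + D 59 = 189 chips; eligible A, C, D
Layer 60-165: 106 each from A, D = 106*2 = 212 chips; eligible A, D

Pot 1: 189 chips, eligible: A, C, D
Pot 2: 212 chips, eligible: A, D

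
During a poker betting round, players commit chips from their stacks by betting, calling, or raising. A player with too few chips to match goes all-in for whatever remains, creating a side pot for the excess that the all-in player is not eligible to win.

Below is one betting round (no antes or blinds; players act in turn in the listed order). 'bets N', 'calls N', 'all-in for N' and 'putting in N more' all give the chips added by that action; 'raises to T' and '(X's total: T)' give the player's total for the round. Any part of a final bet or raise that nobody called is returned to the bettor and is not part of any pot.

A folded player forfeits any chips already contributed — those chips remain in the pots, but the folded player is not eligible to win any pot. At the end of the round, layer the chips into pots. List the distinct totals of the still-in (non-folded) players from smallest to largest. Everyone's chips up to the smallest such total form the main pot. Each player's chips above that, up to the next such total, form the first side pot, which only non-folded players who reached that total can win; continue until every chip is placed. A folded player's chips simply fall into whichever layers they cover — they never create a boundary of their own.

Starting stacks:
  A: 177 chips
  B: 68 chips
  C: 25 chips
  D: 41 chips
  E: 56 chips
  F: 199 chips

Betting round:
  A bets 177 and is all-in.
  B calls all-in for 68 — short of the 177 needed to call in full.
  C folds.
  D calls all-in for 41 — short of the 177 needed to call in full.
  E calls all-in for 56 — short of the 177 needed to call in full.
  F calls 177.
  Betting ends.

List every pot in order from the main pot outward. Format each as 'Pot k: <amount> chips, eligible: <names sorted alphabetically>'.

Pot 1: 205 chips, eligible: A, B, D, E, F
Pot 2: 60 chips, eligible: A, B, E, F
Pot 3: 36 chips, eligible: A, B, F
Pot 4: 218 chips, eligible: A, F

Derivation:
Contributions: A=177, B=68, D=41, E=56, F=177
Folded: C
Pot levels (distinct totals of non-folded players): 41, 56, 68, 177
Layer 1-41: 41 each from A, B, D, E, F = 41*5 = 205 chips; eligible A, B, D, E, F
Layer 42-56: 15 each from A, B, E, F = 15*4 = 60 chips; eligible A, B, E, F
Layer 57-68: 12 each from A, B, F = 12*3 = 36 chips; eligible A, B, F
Layer 69-177: 109 each from A, F = 109*2 = 218 chips; eligible A, F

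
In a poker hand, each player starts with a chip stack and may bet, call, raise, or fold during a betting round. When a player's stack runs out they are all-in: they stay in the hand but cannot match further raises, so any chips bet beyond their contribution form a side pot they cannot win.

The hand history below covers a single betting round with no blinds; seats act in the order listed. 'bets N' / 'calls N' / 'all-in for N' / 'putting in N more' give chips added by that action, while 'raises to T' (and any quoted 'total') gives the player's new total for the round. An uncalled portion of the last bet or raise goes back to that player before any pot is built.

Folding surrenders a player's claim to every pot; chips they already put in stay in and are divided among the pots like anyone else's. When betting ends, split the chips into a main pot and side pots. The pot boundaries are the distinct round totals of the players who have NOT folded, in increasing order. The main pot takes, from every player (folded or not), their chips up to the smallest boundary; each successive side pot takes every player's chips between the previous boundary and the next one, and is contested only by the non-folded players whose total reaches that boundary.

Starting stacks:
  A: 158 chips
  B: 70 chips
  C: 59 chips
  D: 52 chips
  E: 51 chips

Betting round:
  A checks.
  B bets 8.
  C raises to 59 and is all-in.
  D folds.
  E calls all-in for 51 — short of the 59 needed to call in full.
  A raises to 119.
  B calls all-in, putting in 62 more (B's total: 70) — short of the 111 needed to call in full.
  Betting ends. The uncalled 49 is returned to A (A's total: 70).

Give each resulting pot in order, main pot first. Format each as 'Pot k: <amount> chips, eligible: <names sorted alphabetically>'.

Contributions (after 49 returned to A): A=70, B=70, C=59, E=51
Folded: D
Pot levels (distinct totals of non-folded players): 51, 59, 70
Layer 1-51: 51 each from A, B, C, E = 51*4 = 204 chips; eligible A, B, C, E
Layer 52-59: 8 each from A, B, C = 8*3 = 24 chips; eligible A, B, C
Layer 60-70: 11 each from A, B = 11*2 = 22 chips; eligible A, B

Pot 1: 204 chips, eligible: A, B, C, E
Pot 2: 24 chips, eligible: A, B, C
Pot 3: 22 chips, eligible: A, B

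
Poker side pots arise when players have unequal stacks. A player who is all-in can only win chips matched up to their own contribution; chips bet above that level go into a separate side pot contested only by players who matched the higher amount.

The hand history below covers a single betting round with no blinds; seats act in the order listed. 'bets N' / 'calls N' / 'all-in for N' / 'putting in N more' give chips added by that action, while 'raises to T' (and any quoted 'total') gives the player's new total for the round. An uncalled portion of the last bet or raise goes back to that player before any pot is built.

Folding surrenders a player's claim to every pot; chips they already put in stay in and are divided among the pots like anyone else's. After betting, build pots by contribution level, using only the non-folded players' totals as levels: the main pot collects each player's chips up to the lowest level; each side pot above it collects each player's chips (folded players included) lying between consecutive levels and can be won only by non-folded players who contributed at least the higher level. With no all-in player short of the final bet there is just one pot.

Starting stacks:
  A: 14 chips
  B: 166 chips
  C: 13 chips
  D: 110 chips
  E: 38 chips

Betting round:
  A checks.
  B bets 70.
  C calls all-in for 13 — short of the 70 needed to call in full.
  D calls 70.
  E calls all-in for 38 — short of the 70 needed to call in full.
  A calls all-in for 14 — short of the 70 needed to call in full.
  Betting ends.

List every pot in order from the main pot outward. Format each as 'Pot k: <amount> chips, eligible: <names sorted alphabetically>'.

Pot 1: 65 chips, eligible: A, B, C, D, E
Pot 2: 4 chips, eligible: A, B, D, E
Pot 3: 72 chips, eligible: B, D, E
Pot 4: 64 chips, eligible: B, D

Derivation:
Contributions: A=14, B=70, C=13, D=70, E=38
Pot levels (distinct totals of non-folded players): 13, 14, 38, 70
Layer 1-13: 13 each from A, B, C, D, E = 13*5 = 65 chips; eligible A, B, C, D, E
Layer 14-14: 1 each from A, B, D, E = 1*4 = 4 chips; eligible A, B, D, E
Layer 15-38: 24 each from B, D, E = 24*3 = 72 chips; eligible B, D, E
Layer 39-70: 32 each from B, D = 32*2 = 64 chips; eligible B, D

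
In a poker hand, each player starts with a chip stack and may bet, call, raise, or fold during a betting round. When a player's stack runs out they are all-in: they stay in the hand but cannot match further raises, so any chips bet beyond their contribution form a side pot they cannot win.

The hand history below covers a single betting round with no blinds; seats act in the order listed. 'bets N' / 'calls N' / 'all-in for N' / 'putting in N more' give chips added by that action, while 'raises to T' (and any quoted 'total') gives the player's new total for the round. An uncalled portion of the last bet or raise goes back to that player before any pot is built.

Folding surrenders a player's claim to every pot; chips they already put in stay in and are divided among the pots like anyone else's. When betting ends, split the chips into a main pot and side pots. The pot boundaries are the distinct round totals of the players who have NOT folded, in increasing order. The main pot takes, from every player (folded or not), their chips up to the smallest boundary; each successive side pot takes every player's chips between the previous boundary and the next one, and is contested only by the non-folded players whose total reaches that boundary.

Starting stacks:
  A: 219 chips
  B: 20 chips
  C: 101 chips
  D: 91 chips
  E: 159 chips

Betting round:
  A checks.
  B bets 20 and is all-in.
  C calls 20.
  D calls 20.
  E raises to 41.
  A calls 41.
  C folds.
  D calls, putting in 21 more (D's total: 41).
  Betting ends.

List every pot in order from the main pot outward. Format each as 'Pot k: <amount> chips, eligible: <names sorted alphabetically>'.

Contributions: A=41, B=20, C=20, D=41, E=41
Folded: C
Pot levels (distinct totals of non-folded players): 20, 41
Layer 1-20: 20 each from A, B, C, D, E = 20*5 = 100 chips; eligible A, B, D, E
Layer 21-41: 21 each from A, D, E = 21*3 = 63 chips; eligible A, D, E

Pot 1: 100 chips, eligible: A, B, D, E
Pot 2: 63 chips, eligible: A, D, E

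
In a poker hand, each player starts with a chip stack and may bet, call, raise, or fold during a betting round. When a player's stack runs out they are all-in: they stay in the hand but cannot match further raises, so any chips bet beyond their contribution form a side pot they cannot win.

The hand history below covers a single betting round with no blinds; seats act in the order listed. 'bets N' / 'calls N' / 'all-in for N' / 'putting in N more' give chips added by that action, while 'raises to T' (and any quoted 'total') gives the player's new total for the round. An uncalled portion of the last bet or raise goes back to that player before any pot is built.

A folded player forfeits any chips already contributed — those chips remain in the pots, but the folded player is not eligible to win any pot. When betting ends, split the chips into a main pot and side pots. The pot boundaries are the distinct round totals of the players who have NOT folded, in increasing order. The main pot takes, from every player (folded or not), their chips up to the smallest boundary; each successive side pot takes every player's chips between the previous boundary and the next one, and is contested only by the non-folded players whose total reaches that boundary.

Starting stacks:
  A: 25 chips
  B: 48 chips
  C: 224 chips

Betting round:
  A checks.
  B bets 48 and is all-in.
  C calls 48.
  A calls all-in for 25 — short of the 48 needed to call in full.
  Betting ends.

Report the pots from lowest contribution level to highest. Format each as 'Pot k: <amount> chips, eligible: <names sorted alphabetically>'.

Pot 1: 75 chips, eligible: A, B, C
Pot 2: 46 chips, eligible: B, C

Derivation:
Contributions: A=25, B=48, C=48
Pot levels (distinct totals of non-folded players): 25, 48
Layer 1-25: 25 each from A, B, C = 25*3 = 75 chips; eligible A, B, C
Layer 26-48: 23 each from B, C = 23*2 = 46 chips; eligible B, C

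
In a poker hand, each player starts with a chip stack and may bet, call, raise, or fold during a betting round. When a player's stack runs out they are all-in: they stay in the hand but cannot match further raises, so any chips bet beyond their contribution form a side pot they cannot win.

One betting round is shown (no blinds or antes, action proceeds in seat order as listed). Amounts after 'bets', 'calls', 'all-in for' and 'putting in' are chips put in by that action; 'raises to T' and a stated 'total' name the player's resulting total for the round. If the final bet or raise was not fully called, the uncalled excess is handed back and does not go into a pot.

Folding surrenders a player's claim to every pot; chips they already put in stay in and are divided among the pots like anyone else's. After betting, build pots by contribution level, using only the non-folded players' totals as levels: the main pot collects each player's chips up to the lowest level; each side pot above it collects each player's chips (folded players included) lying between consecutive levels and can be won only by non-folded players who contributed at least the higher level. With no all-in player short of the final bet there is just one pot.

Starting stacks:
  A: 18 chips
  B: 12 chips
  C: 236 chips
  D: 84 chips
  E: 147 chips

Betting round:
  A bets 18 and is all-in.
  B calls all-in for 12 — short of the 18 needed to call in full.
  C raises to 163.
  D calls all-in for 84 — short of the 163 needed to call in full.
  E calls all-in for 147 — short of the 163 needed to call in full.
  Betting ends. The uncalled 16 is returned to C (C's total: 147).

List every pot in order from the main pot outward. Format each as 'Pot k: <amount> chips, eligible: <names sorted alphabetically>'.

Contributions (after 16 returned to C): A=18, B=12, C=147, D=84, E=147
Pot levels (distinct totals of non-folded players): 12, 18, 84, 147
Layer 1-12: 12 each from A, B, C, D, E = 12*5 = 60 chips; eligible A, B, C, D, E
Layer 13-18: 6 each from A, C, D, E = 6*4 = 24 chips; eligible A, C, D, E
Layer 19-84: 66 each from C, D, E = 66*3 = 198 chips; eligible C, D, E
Layer 85-147: 63 each from C, E = 63*2 = 126 chips; eligible C, E

Pot 1: 60 chips, eligible: A, B, C, D, E
Pot 2: 24 chips, eligible: A, C, D, E
Pot 3: 198 chips, eligible: C, D, E
Pot 4: 126 chips, eligible: C, E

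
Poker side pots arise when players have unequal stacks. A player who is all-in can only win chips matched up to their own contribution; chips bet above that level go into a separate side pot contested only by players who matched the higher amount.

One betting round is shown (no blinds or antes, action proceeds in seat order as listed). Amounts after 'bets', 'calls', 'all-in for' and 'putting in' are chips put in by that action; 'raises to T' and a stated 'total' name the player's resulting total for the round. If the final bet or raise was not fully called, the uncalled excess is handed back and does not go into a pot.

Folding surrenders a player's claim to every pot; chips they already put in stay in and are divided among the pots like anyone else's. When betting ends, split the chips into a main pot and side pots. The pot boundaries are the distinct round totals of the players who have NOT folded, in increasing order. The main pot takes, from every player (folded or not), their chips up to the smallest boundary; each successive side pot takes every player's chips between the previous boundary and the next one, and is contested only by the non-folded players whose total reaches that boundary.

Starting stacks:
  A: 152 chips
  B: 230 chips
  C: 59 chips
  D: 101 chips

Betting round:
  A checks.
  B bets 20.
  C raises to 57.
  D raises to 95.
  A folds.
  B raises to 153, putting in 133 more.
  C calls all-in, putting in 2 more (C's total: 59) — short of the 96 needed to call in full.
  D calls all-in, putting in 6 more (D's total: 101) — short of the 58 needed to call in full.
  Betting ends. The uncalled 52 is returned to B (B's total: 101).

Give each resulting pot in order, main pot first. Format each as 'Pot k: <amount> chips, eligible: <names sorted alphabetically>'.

Contributions (after 52 returned to B): B=101, C=59, D=101
Folded: A
Pot levels (distinct totals of non-folded players): 59, 101
Layer 1-59: 59 each from B, C, D = 59*3 = 177 chips; eligible B, C, D
Layer 60-101: 42 each from B, D = 42*2 = 84 chips; eligible B, D

Pot 1: 177 chips, eligible: B, C, D
Pot 2: 84 chips, eligible: B, D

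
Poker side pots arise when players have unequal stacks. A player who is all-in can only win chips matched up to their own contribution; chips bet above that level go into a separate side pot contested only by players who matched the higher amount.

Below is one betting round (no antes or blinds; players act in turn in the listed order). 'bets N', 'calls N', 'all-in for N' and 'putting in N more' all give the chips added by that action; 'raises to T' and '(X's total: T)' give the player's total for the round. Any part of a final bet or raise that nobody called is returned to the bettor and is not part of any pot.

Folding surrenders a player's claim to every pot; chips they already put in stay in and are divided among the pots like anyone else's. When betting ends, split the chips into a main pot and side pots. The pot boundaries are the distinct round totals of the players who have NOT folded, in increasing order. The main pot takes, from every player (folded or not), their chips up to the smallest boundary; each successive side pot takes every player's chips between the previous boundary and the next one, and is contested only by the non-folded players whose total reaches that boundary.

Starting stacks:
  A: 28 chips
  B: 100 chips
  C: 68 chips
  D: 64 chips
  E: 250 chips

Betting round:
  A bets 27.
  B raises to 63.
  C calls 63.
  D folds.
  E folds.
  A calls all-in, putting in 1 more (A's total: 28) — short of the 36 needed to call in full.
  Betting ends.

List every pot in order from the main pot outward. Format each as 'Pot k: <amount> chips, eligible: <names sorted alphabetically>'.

Pot 1: 84 chips, eligible: A, B, C
Pot 2: 70 chips, eligible: B, C

Derivation:
Contributions: A=28, B=63, C=63
Folded: D, E
Pot levels (distinct totals of non-folded players): 28, 63
Layer 1-28: 28 each from A, B, C = 28*3 = 84 chips; eligible A, B, C
Layer 29-63: 35 each from B, C = 35*2 = 70 chips; eligible B, C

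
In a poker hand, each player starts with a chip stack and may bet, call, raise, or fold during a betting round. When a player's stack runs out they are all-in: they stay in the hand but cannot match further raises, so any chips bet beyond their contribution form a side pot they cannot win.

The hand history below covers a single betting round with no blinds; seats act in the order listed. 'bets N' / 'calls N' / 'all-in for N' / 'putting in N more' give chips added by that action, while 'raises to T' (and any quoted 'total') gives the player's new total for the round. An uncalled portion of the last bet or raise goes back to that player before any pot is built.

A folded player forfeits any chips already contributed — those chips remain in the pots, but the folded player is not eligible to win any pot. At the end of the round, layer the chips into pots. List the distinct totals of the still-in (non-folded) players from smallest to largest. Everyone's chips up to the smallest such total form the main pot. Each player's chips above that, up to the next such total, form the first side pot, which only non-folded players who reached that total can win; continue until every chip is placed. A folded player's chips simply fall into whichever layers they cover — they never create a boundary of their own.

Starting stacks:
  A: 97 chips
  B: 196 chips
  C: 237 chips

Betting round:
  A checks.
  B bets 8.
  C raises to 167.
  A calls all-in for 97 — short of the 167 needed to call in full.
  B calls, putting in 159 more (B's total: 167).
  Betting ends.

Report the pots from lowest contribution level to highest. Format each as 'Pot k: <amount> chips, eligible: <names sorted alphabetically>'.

Pot 1: 291 chips, eligible: A, B, C
Pot 2: 140 chips, eligible: B, C

Derivation:
Contributions: A=97, B=167, C=167
Pot levels (distinct totals of non-folded players): 97, 167
Layer 1-97: 97 each from A, B, C = 97*3 = 291 chips; eligible A, B, C
Layer 98-167: 70 each from B, C = 70*2 = 140 chips; eligible B, C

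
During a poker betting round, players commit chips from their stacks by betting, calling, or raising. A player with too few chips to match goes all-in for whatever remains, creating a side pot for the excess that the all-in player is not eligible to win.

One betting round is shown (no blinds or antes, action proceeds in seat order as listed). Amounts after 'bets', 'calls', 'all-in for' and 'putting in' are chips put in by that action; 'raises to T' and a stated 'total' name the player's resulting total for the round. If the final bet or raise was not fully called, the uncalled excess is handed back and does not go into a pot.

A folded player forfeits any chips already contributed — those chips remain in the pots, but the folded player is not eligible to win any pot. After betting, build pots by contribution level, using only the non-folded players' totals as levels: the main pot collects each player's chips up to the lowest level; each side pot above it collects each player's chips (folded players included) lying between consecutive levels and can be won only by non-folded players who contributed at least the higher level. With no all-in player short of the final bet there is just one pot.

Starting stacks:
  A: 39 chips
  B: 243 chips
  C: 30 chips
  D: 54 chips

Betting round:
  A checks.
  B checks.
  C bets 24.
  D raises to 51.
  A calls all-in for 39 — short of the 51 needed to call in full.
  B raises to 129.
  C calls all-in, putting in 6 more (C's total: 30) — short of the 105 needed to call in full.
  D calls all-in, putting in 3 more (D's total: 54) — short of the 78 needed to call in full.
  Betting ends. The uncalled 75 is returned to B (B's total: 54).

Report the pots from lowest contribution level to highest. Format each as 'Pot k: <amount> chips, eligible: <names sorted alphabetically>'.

Contributions (after 75 returned to B): A=39, B=54, C=30, D=54
Pot levels (distinct totals of non-folded players): 30, 39, 54
Layer 1-30: 30 each from A, B, C, D = 30*4 = 120 chips; eligible A, B, C, D
Layer 31-39: 9 each from A, B, D = 9*3 = 27 chips; eligible A, B, D
Layer 40-54: 15 each from B, D = 15*2 = 30 chips; eligible B, D

Pot 1: 120 chips, eligible: A, B, C, D
Pot 2: 27 chips, eligible: A, B, D
Pot 3: 30 chips, eligible: B, D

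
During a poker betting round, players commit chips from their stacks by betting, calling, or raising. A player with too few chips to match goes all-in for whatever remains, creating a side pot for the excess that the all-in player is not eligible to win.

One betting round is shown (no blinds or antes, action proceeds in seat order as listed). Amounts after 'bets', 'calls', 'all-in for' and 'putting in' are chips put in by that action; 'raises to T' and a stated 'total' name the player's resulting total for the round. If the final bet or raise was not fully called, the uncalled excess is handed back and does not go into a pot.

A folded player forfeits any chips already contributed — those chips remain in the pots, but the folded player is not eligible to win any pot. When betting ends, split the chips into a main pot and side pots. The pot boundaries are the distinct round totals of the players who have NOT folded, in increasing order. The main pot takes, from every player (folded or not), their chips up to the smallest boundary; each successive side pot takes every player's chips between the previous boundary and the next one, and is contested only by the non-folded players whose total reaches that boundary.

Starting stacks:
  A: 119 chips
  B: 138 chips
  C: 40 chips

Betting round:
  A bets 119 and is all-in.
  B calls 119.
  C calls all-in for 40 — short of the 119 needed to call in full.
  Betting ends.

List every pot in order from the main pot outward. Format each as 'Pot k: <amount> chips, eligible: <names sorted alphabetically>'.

Pot 1: 120 chips, eligible: A, B, C
Pot 2: 158 chips, eligible: A, B

Derivation:
Contributions: A=119, B=119, C=40
Pot levels (distinct totals of non-folded players): 40, 119
Layer 1-40: 40 each from A, B, C = 40*3 = 120 chips; eligible A, B, C
Layer 41-119: 79 each from A, B = 79*2 = 158 chips; eligible A, B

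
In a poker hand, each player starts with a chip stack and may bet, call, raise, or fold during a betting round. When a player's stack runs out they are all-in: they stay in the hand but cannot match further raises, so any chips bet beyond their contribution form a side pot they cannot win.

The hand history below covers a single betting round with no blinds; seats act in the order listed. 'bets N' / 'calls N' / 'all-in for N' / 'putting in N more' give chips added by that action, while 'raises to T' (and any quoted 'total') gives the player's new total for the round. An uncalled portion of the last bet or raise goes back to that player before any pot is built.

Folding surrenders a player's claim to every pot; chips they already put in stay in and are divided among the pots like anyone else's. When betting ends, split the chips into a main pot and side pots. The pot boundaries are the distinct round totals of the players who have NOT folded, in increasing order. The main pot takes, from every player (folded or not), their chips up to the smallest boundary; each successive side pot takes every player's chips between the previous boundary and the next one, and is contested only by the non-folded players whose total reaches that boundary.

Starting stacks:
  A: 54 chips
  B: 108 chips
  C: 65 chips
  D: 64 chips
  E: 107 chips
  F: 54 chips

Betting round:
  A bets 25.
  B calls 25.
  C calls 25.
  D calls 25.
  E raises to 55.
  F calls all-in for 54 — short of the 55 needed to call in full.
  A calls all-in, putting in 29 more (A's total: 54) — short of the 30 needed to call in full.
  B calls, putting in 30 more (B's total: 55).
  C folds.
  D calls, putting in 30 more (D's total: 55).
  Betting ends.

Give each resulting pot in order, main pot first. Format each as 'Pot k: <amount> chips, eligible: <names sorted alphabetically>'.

Pot 1: 295 chips, eligible: A, B, D, E, F
Pot 2: 3 chips, eligible: B, D, E

Derivation:
Contributions: A=54, B=55, C=25, D=55, E=55, F=54
Folded: C
Pot levels (distinct totals of non-folded players): 54, 55
Layer 1-54: A 54 + B 54 + C 25 + D 54 + E 54 + F 54 = 295 chips; eligible A, B, D, E, F
Layer 55-55: 1 each from B, D, E = 1*3 = 3 chips; eligible B, D, E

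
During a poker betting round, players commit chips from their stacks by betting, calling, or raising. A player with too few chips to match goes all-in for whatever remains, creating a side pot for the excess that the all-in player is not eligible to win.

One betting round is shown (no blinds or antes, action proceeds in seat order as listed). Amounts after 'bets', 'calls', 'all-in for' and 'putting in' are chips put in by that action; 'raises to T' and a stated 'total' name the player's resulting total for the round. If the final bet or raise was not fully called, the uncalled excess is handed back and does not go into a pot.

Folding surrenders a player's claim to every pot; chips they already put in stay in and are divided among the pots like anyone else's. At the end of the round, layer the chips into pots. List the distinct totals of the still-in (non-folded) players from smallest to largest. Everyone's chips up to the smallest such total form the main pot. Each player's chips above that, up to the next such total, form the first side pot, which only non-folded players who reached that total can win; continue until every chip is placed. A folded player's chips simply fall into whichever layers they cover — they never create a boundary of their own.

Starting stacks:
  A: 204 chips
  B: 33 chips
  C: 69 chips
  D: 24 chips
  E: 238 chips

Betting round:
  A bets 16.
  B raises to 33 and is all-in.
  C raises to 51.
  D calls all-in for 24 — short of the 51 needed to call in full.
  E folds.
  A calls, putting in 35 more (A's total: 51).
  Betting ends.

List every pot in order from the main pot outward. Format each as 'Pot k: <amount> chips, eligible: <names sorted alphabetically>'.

Contributions: A=51, B=33, C=51, D=24
Folded: E
Pot levels (distinct totals of non-folded players): 24, 33, 51
Layer 1-24: 24 each from A, B, C, D = 24*4 = 96 chips; eligible A, B, C, D
Layer 25-33: 9 each from A, B, C = 9*3 = 27 chips; eligible A, B, C
Layer 34-51: 18 each from A, C = 18*2 = 36 chips; eligible A, C

Pot 1: 96 chips, eligible: A, B, C, D
Pot 2: 27 chips, eligible: A, B, C
Pot 3: 36 chips, eligible: A, C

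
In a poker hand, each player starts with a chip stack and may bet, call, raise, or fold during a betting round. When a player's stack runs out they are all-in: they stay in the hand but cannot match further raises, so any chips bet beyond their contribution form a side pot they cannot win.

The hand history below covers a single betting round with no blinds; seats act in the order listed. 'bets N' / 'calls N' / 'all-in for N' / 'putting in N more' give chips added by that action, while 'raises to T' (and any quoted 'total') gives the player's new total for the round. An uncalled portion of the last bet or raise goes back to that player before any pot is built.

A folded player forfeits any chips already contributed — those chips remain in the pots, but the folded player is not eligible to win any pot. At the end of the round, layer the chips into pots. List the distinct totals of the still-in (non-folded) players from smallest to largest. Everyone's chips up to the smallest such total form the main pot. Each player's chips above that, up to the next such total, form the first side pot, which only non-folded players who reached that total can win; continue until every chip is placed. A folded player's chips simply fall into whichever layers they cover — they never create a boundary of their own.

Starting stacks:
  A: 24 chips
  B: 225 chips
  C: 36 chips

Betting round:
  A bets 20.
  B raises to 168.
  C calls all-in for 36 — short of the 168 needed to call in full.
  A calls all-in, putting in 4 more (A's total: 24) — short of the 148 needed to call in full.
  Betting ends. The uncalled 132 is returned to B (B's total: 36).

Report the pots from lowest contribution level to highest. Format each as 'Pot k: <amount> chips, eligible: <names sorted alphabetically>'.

Pot 1: 72 chips, eligible: A, B, C
Pot 2: 24 chips, eligible: B, C

Derivation:
Contributions (after 132 returned to B): A=24, B=36, C=36
Pot levels (distinct totals of non-folded players): 24, 36
Layer 1-24: 24 each from A, B, C = 24*3 = 72 chips; eligible A, B, C
Layer 25-36: 12 each from B, C = 12*2 = 24 chips; eligible B, C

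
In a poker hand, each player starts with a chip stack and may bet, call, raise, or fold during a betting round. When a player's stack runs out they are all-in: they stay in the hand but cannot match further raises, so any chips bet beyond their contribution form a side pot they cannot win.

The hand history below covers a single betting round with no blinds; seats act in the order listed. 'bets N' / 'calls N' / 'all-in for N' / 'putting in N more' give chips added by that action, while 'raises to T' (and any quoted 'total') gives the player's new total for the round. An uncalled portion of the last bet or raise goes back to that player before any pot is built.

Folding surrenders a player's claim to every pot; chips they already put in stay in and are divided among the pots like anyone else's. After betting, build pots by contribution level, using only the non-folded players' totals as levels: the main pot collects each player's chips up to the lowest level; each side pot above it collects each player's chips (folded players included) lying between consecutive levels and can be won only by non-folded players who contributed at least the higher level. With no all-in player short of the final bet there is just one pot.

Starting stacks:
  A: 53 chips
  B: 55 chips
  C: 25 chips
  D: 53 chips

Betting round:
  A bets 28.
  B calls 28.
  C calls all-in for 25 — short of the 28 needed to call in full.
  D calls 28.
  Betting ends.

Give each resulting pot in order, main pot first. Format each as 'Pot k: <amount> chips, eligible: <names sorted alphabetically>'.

Contributions: A=28, B=28, C=25, D=28
Pot levels (distinct totals of non-folded players): 25, 28
Layer 1-25: 25 each from A, B, C, D = 25*4 = 100 chips; eligible A, B, C, D
Layer 26-28: 3 each from A, B, D = 3*3 = 9 chips; eligible A, B, D

Pot 1: 100 chips, eligible: A, B, C, D
Pot 2: 9 chips, eligible: A, B, D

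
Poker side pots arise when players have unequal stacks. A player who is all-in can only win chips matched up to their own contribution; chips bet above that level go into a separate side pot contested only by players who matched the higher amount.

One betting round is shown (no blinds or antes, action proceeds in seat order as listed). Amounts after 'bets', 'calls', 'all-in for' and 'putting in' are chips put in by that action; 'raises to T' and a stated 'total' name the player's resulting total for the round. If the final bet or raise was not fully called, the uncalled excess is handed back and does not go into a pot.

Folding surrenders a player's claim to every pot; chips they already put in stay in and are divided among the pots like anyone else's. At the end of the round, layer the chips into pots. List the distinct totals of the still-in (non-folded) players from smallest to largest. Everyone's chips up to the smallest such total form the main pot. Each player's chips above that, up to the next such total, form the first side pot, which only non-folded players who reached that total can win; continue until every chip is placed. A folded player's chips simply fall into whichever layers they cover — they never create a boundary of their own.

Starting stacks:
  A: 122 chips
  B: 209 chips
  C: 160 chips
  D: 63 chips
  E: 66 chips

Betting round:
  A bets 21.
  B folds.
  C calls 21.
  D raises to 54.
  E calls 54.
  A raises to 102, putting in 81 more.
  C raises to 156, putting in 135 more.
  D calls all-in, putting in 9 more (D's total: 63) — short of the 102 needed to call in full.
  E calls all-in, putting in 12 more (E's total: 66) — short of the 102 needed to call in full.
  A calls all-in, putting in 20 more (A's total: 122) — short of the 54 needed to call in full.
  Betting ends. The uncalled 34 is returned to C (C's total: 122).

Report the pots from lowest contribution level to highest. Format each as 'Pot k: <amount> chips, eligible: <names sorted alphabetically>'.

Pot 1: 252 chips, eligible: A, C, D, E
Pot 2: 9 chips, eligible: A, C, E
Pot 3: 112 chips, eligible: A, C

Derivation:
Contributions (after 34 returned to C): A=122, C=122, D=63, E=66
Folded: B
Pot levels (distinct totals of non-folded players): 63, 66, 122
Layer 1-63: 63 each from A, C, D, E = 63*4 = 252 chips; eligible A, C, D, E
Layer 64-66: 3 each from A, C, E = 3*3 = 9 chips; eligible A, C, E
Layer 67-122: 56 each from A, C = 56*2 = 112 chips; eligible A, C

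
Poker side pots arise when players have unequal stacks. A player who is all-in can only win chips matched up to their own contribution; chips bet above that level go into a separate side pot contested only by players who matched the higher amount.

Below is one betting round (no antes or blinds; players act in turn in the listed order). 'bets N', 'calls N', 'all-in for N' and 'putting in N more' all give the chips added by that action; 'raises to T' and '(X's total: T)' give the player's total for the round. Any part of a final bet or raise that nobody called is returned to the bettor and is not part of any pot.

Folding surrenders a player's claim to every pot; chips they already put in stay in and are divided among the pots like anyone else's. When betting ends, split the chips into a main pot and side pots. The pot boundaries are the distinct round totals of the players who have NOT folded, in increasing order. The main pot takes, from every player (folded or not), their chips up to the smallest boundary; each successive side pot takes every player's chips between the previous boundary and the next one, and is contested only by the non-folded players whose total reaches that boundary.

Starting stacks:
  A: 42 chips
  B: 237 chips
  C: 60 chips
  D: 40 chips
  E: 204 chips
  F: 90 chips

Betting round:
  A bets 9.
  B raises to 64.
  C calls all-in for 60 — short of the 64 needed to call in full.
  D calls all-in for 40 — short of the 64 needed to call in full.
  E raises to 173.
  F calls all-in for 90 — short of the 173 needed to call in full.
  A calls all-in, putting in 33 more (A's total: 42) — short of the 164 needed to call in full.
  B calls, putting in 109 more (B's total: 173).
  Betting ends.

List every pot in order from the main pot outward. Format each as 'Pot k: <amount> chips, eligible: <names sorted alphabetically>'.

Pot 1: 240 chips, eligible: A, B, C, D, E, F
Pot 2: 10 chips, eligible: A, B, C, E, F
Pot 3: 72 chips, eligible: B, C, E, F
Pot 4: 90 chips, eligible: B, E, F
Pot 5: 166 chips, eligible: B, E

Derivation:
Contributions: A=42, B=173, C=60, D=40, E=173, F=90
Pot levels (distinct totals of non-folded players): 40, 42, 60, 90, 173
Layer 1-40: 40 each from A, B, C, D, E, F = 40*6 = 240 chips; eligible A, B, C, D, E, F
Layer 41-42: 2 each from A, B, C, E, F = 2*5 = 10 chips; eligible A, B, C, E, F
Layer 43-60: 18 each from B, C, E, F = 18*4 = 72 chips; eligible B, C, E, F
Layer 61-90: 30 each from B, E, F = 30*3 = 90 chips; eligible B, E, F
Layer 91-173: 83 each from B, E = 83*2 = 166 chips; eligible B, E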